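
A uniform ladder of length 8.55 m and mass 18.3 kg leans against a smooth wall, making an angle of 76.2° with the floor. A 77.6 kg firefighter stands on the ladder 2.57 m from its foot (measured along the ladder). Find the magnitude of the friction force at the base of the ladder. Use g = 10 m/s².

About the foot of the ladder:
Ladder weight 18.3×10 = 183 N acts at 4.275 m along the ladder; its horizontal arm is 4.275·cos76.2° = 1.02 m → τ = 186.7 N·m clockwise.
Firefighter: 77.6×10 = 776 N at 2.57 m → arm 0.613 m → τ = 475.7 N·m clockwise.
Wall normal N acts horizontally at the top; its moment arm is the height L sinθ = 8.55·sin76.2° = 8.303 m, counterclockwise.
Στ = 0 ⇒ N × 8.303 = 662.4 ⇒ N = 79.8 N.
ΣFx = 0: friction at the foot balances the wall's push, so f = N_wall = 79.8 N.

f ≈ 79.8 N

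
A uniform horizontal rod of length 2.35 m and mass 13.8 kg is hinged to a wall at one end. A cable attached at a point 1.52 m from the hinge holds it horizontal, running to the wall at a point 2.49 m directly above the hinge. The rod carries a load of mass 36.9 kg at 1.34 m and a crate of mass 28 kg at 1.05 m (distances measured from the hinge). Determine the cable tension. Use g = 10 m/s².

Take moments about the hinge.
Beam weight: 13.8 × 10 = 138 N down at 1.175 m → arm 1.175 m, τ = 138 × 1.175 = 162.2 N·m clockwise.
Load: 36.9 × 10 = 369 N down at 1.34 m → arm 1.34 m, τ = 369 × 1.34 = 494.5 N·m clockwise.
Crate: 28 × 10 = 280 N down at 1.05 m → arm 1.05 m, τ = 280 × 1.05 = 294 N·m clockwise.
Total clockwise load moment = 950.7 N·m.
The cable tension T acts at 1.52 m; only its component perpendicular to the rod, T sinθ, produces torque. sinθ = h/√(h²+d²) = 2.49/√(2.49²+1.52²) = 0.8535.
Στ = 0 ⇒ T × 1.52 × 0.8535 = 950.7 ⇒ T = 950.7 / 1.297 = 733 N.

T ≈ 733 N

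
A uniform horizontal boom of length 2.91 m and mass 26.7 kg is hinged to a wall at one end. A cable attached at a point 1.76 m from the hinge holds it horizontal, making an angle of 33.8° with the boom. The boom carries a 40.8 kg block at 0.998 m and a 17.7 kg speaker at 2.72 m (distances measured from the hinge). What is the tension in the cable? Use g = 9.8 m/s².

About the hinge:
Beam weight: 26.7 × 9.8 = 261.7 N down at 1.455 m → arm 1.455 m, τ = 261.7 × 1.455 = 380.8 N·m clockwise.
Block: 40.8 × 9.8 = 399.8 N down at 0.998 m → arm 0.998 m, τ = 399.8 × 0.998 = 399 N·m clockwise.
Speaker: 17.7 × 9.8 = 173.5 N down at 2.72 m → arm 2.72 m, τ = 173.5 × 2.72 = 471.9 N·m clockwise.
Total clockwise load moment = 1252 N·m.
The cable tension T acts at 1.76 m; only its component perpendicular to the boom, T sinθ, produces torque. sin 33.8° = 0.5563.
Στ = 0 ⇒ T × 1.76 × 0.5563 = 1252 ⇒ T = 1252 / 0.9791 = 1280 N.

T ≈ 1280 N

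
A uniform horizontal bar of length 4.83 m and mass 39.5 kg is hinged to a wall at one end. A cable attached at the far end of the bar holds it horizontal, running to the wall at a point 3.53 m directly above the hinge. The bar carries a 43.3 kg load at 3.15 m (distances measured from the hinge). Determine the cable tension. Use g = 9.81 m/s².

T ≈ 798 N

Taking torques about the hinge:
Beam weight: 39.5 × 9.81 = 387.5 N down at 2.415 m → arm 2.415 m, τ = 387.5 × 2.415 = 935.8 N·m clockwise.
Load: 43.3 × 9.81 = 424.8 N down at 3.15 m → arm 3.15 m, τ = 424.8 × 3.15 = 1338 N·m clockwise.
Total clockwise load moment = 2274 N·m.
The cable tension T acts at 4.83 m; only its component perpendicular to the bar, T sinθ, produces torque. sinθ = h/√(h²+d²) = 3.53/√(3.53²+4.83²) = 0.5901.
For rotational equilibrium, T × 4.83 × 0.5901 = 2274, so T = 2274 / 2.85 = 798 N.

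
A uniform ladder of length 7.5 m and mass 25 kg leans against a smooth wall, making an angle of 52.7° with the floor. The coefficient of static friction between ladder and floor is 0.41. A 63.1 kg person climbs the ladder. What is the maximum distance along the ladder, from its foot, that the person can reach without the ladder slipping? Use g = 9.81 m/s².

d ≈ 4.15 m

Choose the foot of the ladder as the axis so the floor normal and friction both act there and drop out.
Ladder weight 25×9.81 = 245.2 N acts at 3.75 m along the ladder; its horizontal arm is 3.75·cos52.7° = 2.272 m → τ = 557.1 N·m clockwise.
Person weight 63.1×9.81 = 619 N at distance d → arm d·cos52.7° → τ = 619·d·0.606 clockwise.
Wall normal N at the top has arm L sinθ = 5.966 m counterclockwise, so Στ = 0 gives N·5.966 = 557.1 + 375.1·d.
ΣFy = 0 ⇒ N_floor = 864.2 N, so the maximum friction is μ_s·N_floor = 0.41×864.2 = 354.3 N. ΣFx = 0 ⇒ N_wall = f, so at the slipping point N = 354.3 N.
Substituting: 354.3×5.966 = 557.1 + 375.1·d ⇒ d = (2114 − 557.1) / 375.1 = 4.15 m.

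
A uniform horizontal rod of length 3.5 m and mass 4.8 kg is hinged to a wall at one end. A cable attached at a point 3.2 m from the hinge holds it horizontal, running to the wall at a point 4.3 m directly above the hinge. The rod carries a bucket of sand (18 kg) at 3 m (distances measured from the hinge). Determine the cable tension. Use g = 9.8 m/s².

T ≈ 238 N

Choose the hinge as the axis so the unknown hinge reaction has zero arm there.
Beam weight: 4.8 × 9.8 = 47.04 N down at 1.75 m → arm 1.75 m, τ = 47.04 × 1.75 = 82.32 N·m clockwise.
Bucket of sand: 18 × 9.8 = 176.4 N down at 3 m → arm 3 m, τ = 176.4 × 3 = 529.2 N·m clockwise.
Total clockwise load moment = 611.5 N·m.
The cable tension T acts at 3.2 m; only its component perpendicular to the rod, T sinθ, produces torque. sinθ = h/√(h²+d²) = 4.3/√(4.3²+3.2²) = 0.8022.
Στ = 0 ⇒ T × 3.2 × 0.8022 = 611.5 ⇒ T = 611.5 / 2.567 = 238 N.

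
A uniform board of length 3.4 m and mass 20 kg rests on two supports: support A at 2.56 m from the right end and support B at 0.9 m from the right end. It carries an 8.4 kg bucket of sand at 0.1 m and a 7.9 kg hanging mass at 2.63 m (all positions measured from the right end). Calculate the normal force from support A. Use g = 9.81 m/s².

Taking torques about support B:
Beam weight: 20 × 9.81 = 196.2 N down at 1.7 m → arm 0.8 m, τ = 196.2 × 0.8 = 157 N·m counterclockwise.
Bucket of sand: 8.4 × 9.81 = 82.4 N down at 0.1 m → arm 0.8 m, τ = 82.4 × 0.8 = 65.92 N·m clockwise.
Hanging mass: 7.9 × 9.81 = 77.5 N down at 2.63 m → arm 1.73 m, τ = 77.5 × 1.73 = 134.1 N·m counterclockwise.
Net load moment about support B = 225.2 N·m counterclockwise.
Reaction R at support A is upward at 2.56 m, arm 1.66 m → moment R × 1.66 clockwise.
Στ = 0 ⇒ R × 1.66 = 225.2 ⇒ R = 136 N.

R_A ≈ 136 N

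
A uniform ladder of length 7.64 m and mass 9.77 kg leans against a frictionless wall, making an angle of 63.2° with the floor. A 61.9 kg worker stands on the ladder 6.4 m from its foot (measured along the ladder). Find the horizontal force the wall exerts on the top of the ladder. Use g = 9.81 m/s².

N_wall ≈ 281 N

About the foot of the ladder:
Ladder weight 9.77×9.81 = 95.84 N acts at 3.82 m along the ladder; its horizontal arm is 3.82·cos63.2° = 1.722 m → τ = 165 N·m clockwise.
Worker: 61.9×9.81 = 607.2 N at 6.4 m → arm 2.886 m → τ = 1752 N·m clockwise.
Wall normal N acts horizontally at the top; its moment arm is the height L sinθ = 7.64·sin63.2° = 6.819 m, counterclockwise.
Balancing moments: N × 6.819 = 1917, giving N = 281 N.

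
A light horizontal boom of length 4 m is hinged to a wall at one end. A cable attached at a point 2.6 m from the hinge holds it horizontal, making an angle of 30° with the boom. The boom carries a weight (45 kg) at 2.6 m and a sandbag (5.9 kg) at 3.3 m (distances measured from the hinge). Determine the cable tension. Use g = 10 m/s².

Choose the hinge as the axis so the unknown hinge reaction has zero arm there.
Weight: 45 × 10 = 450 N down at 2.6 m → arm 2.6 m, τ = 450 × 2.6 = 1170 N·m clockwise.
Sandbag: 5.9 × 10 = 59 N down at 3.3 m → arm 3.3 m, τ = 59 × 3.3 = 194.7 N·m clockwise.
Total clockwise load moment = 1365 N·m.
The cable tension T acts at 2.6 m; only its component perpendicular to the boom, T sinθ, produces torque. sin 30° = 0.5.
Στ = 0 ⇒ T × 2.6 × 0.5 = 1365 ⇒ T = 1365 / 1.3 = 1050 N.

T ≈ 1050 N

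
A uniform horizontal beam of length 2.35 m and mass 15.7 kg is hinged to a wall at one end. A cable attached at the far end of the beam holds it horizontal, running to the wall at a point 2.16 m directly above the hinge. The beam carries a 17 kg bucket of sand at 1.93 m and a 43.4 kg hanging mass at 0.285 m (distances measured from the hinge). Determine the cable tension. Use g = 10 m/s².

About the hinge:
Beam weight: 15.7 × 10 = 157 N down at 1.175 m → arm 1.175 m, τ = 157 × 1.175 = 184.5 N·m clockwise.
Bucket of sand: 17 × 10 = 170 N down at 1.93 m → arm 1.93 m, τ = 170 × 1.93 = 328.1 N·m clockwise.
Hanging mass: 43.4 × 10 = 434 N down at 0.285 m → arm 0.285 m, τ = 434 × 0.285 = 123.7 N·m clockwise.
Total clockwise load moment = 636.3 N·m.
The cable tension T acts at 2.35 m; only its component perpendicular to the beam, T sinθ, produces torque. sinθ = h/√(h²+d²) = 2.16/√(2.16²+2.35²) = 0.6767.
Setting net torque to zero: T × 2.35 × 0.6767 = 636.3 → T = 636.3 / 1.59 = 400 N.

T ≈ 400 N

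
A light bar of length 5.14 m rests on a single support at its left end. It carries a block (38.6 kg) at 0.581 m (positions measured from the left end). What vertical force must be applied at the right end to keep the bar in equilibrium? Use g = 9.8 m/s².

F ≈ 42.8 N

Take moments about the left end.
Block: 38.6 × 9.8 = 378.3 N down at 0.581 m → arm 0.581 m, τ = 378.3 × 0.581 = 219.8 N·m clockwise.
Net moment of the loads = 219.8 N·m clockwise.
The upward force F acts at the right end, arm 5.14 m, giving F × 5.14 counterclockwise.
For rotational equilibrium, F × 5.14 = 219.8, so F = 219.8 / 5.14 = 42.8 N.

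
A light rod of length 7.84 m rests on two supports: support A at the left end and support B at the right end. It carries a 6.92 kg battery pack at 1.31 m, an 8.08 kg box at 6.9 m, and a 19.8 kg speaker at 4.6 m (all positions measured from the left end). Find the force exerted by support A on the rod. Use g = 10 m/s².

Taking torques about support B:
Battery pack: 6.92 × 10 = 69.2 N down at 1.31 m → arm 6.53 m, τ = 69.2 × 6.53 = 451.9 N·m counterclockwise.
Box: 8.08 × 10 = 80.8 N down at 6.9 m → arm 0.94 m, τ = 80.8 × 0.94 = 75.95 N·m counterclockwise.
Speaker: 19.8 × 10 = 198 N down at 4.6 m → arm 3.24 m, τ = 198 × 3.24 = 641.5 N·m counterclockwise.
Net load moment about support B = 1169 N·m counterclockwise.
Reaction R at support A is upward at 0 m, arm 7.84 m → moment R × 7.84 clockwise.
Balancing moments: R × 7.84 = 1169, giving R = 149 N.

R_A ≈ 149 N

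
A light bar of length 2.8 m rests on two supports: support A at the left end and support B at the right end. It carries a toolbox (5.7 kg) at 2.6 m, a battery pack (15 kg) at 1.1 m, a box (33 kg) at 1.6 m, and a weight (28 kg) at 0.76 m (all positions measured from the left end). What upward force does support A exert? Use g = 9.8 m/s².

About support B:
Toolbox: 5.7 × 9.8 = 55.86 N down at 2.6 m → arm 0.2 m, τ = 55.86 × 0.2 = 11.17 N·m counterclockwise.
Battery pack: 15 × 9.8 = 147 N down at 1.1 m → arm 1.7 m, τ = 147 × 1.7 = 249.9 N·m counterclockwise.
Box: 33 × 9.8 = 323.4 N down at 1.6 m → arm 1.2 m, τ = 323.4 × 1.2 = 388.1 N·m counterclockwise.
Weight: 28 × 9.8 = 274.4 N down at 0.76 m → arm 2.04 m, τ = 274.4 × 2.04 = 559.8 N·m counterclockwise.
Net load moment about support B = 1209 N·m counterclockwise.
Reaction R at support A is upward at 0 m, arm 2.8 m → moment R × 2.8 clockwise.
For rotational equilibrium, R × 2.8 = 1209, so R = 432 N.

R_A ≈ 432 N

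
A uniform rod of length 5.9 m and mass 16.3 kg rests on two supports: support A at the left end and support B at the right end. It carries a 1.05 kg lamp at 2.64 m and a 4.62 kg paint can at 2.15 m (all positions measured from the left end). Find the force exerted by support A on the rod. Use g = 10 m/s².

Choose support B as the axis so its reaction then has zero moment arm.
Beam weight: 16.3 × 10 = 163 N down at 2.95 m → arm 2.95 m, τ = 163 × 2.95 = 480.9 N·m counterclockwise.
Lamp: 1.05 × 10 = 10.5 N down at 2.64 m → arm 3.26 m, τ = 10.5 × 3.26 = 34.23 N·m counterclockwise.
Paint can: 4.62 × 10 = 46.2 N down at 2.15 m → arm 3.75 m, τ = 46.2 × 3.75 = 173.2 N·m counterclockwise.
Net load moment about support B = 688.3 N·m counterclockwise.
Reaction R at support A is upward at 0 m, arm 5.9 m → moment R × 5.9 clockwise.
Balancing moments: R × 5.9 = 688.3, giving R = 117 N.

R_A ≈ 117 N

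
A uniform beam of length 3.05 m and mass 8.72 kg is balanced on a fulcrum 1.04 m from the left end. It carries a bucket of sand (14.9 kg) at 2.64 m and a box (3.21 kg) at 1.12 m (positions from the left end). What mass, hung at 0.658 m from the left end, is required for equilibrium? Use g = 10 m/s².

Choose the fulcrum (at 1.04 m from the left end) as the axis so the support reaction has zero arm there.
Beam weight: 8.72 × 10 = 87.2 N down at 1.525 m → arm 0.485 m, τ = 87.2 × 0.485 = 42.29 N·m clockwise.
Bucket of sand: 14.9 × 10 = 149 N down at 2.64 m → arm 1.6 m, τ = 149 × 1.6 = 238.4 N·m clockwise.
Box: 3.21 × 10 = 32.1 N down at 1.12 m → arm 0.08 m, τ = 32.1 × 0.08 = 2.568 N·m clockwise.
Net moment of known loads = 283.3 N·m clockwise.
An unknown mass m at 0.658 m has arm 0.382 m; its moment is m·g·0.382 counterclockwise.
Balancing moments: m × 10 × 0.382 = 283.3, giving m = 283.3 / (10 × 0.382) = 74.2 kg.

m ≈ 74.2 kg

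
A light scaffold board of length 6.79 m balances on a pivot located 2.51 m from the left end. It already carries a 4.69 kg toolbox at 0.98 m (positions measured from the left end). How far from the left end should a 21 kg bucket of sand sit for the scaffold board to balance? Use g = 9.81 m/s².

x ≈ 2.85 m from the left end

Taking torques about the pivot (at 2.51 m from the left end):
Toolbox: 4.69 × 9.81 = 46.01 N down at 0.98 m → arm 1.53 m, τ = 46.01 × 1.53 = 70.4 N·m counterclockwise.
Net moment of existing loads = 70.4 N·m counterclockwise.
The bucket of sand weighs 21 × 9.81 = 206 N and must supply an equal clockwise moment, so its lever arm about the pivot is 70.4 / 206 = 0.342 m.
That puts it at 2.51 + 0.342 = 2.85 m from the left end.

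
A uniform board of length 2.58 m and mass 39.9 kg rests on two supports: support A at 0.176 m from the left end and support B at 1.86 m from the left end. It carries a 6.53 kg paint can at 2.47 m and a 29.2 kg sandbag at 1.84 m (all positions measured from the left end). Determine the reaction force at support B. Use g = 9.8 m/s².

R_B ≈ 629 N

About support A:
Beam weight: 39.9 × 9.8 = 391 N down at 1.29 m → arm 1.114 m, τ = 391 × 1.114 = 435.6 N·m clockwise.
Paint can: 6.53 × 9.8 = 63.99 N down at 2.47 m → arm 2.294 m, τ = 63.99 × 2.294 = 146.8 N·m clockwise.
Sandbag: 29.2 × 9.8 = 286.2 N down at 1.84 m → arm 1.664 m, τ = 286.2 × 1.664 = 476.2 N·m clockwise.
Net load moment about support A = 1059 N·m clockwise.
Reaction R at support B is upward at 1.86 m, arm 1.684 m → moment R × 1.684 counterclockwise.
Setting net torque to zero: R × 1.684 = 1059 → R = 629 N.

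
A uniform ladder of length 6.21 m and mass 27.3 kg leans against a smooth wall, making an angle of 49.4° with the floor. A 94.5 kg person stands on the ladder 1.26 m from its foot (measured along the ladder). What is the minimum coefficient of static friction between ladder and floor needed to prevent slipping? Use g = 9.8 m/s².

μ_min ≈ 0.231

Choose the foot of the ladder as the axis so the floor normal and friction both act there and drop out.
Ladder weight 27.3×9.8 = 267.5 N acts at 3.105 m along the ladder; its horizontal arm is 3.105·cos49.4° = 2.021 m → τ = 540.6 N·m clockwise.
Person: 94.5×9.8 = 926.1 N at 1.26 m → arm 0.82 m → τ = 759.4 N·m clockwise.
Wall normal N acts horizontally at the top; its moment arm is the height L sinθ = 6.21·sin49.4° = 4.715 m, counterclockwise.
For rotational equilibrium, N × 4.715 = 1300, so N = 275.7 N.
ΣFx = 0 ⇒ f = N_wall = 275.7 N. ΣFy = 0 ⇒ N_floor = 1194 N.
μ_min = f / N_floor = 275.7 / 1194 = 0.231.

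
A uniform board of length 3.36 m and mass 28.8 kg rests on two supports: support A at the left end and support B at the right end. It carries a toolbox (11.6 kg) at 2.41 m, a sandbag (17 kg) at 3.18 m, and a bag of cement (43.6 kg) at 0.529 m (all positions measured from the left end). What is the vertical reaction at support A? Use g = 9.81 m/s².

R_A ≈ 543 N

About support B:
Beam weight: 28.8 × 9.81 = 282.5 N down at 1.68 m → arm 1.68 m, τ = 282.5 × 1.68 = 474.6 N·m counterclockwise.
Toolbox: 11.6 × 9.81 = 113.8 N down at 2.41 m → arm 0.95 m, τ = 113.8 × 0.95 = 108.1 N·m counterclockwise.
Sandbag: 17 × 9.81 = 166.8 N down at 3.18 m → arm 0.18 m, τ = 166.8 × 0.18 = 30.02 N·m counterclockwise.
Bag of cement: 43.6 × 9.81 = 427.7 N down at 0.529 m → arm 2.831 m, τ = 427.7 × 2.831 = 1211 N·m counterclockwise.
Net load moment about support B = 1824 N·m counterclockwise.
Reaction R at support A is upward at 0 m, arm 3.36 m → moment R × 3.36 clockwise.
For rotational equilibrium, R × 3.36 = 1824, so R = 543 N.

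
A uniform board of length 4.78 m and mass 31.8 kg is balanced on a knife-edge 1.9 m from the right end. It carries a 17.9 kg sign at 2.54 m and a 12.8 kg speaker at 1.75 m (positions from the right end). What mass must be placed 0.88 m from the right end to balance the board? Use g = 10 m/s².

Sum moments about the knife-edge (at 1.9 m from the right end) (the support reaction has zero arm there).
Beam weight: 31.8 × 10 = 318 N down at 2.39 m → arm 0.49 m, τ = 318 × 0.49 = 155.8 N·m counterclockwise.
Sign: 17.9 × 10 = 179 N down at 2.54 m → arm 0.64 m, τ = 179 × 0.64 = 114.6 N·m counterclockwise.
Speaker: 12.8 × 10 = 128 N down at 1.75 m → arm 0.15 m, τ = 128 × 0.15 = 19.2 N·m clockwise.
Net moment of known loads = 251.2 N·m counterclockwise.
An unknown mass m at 0.88 m has arm 1.02 m; its moment is m·g·1.02 clockwise.
For rotational equilibrium, m × 10 × 1.02 = 251.2, so m = 251.2 / (10 × 1.02) = 24.6 kg.

m ≈ 24.6 kg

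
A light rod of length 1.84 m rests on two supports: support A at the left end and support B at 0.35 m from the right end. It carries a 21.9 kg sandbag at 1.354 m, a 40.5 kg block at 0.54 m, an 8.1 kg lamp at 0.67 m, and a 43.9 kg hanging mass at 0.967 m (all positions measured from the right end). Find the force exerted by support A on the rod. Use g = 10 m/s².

R_A ≈ 398 N

Choose support B as the axis so its reaction then has zero moment arm.
Sandbag: 21.9 × 10 = 219 N down at 1.354 m → arm 1.004 m, τ = 219 × 1.004 = 219.9 N·m counterclockwise.
Block: 40.5 × 10 = 405 N down at 0.54 m → arm 0.19 m, τ = 405 × 0.19 = 76.95 N·m counterclockwise.
Lamp: 8.1 × 10 = 81 N down at 0.67 m → arm 0.32 m, τ = 81 × 0.32 = 25.92 N·m counterclockwise.
Hanging mass: 43.9 × 10 = 439 N down at 0.967 m → arm 0.617 m, τ = 439 × 0.617 = 270.9 N·m counterclockwise.
Net load moment about support B = 593.7 N·m counterclockwise.
Reaction R at support A is upward at 1.84 m, arm 1.49 m → moment R × 1.49 clockwise.
For rotational equilibrium, R × 1.49 = 593.7, so R = 398 N.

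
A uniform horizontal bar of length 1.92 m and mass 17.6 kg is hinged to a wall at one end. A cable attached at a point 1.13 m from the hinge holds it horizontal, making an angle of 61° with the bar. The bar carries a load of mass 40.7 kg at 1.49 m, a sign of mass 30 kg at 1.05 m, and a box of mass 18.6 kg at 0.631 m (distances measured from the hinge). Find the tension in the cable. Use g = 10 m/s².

About the hinge:
Beam weight: 17.6 × 10 = 176 N down at 0.96 m → arm 0.96 m, τ = 176 × 0.96 = 169 N·m clockwise.
Load: 40.7 × 10 = 407 N down at 1.49 m → arm 1.49 m, τ = 407 × 1.49 = 606.4 N·m clockwise.
Sign: 30 × 10 = 300 N down at 1.05 m → arm 1.05 m, τ = 300 × 1.05 = 315 N·m clockwise.
Box: 18.6 × 10 = 186 N down at 0.631 m → arm 0.631 m, τ = 186 × 0.631 = 117.4 N·m clockwise.
Total clockwise load moment = 1208 N·m.
The cable tension T acts at 1.13 m; only its component perpendicular to the bar, T sinθ, produces torque. sin 61° = 0.8746.
For rotational equilibrium, T × 1.13 × 0.8746 = 1208, so T = 1208 / 0.9883 = 1220 N.

T ≈ 1220 N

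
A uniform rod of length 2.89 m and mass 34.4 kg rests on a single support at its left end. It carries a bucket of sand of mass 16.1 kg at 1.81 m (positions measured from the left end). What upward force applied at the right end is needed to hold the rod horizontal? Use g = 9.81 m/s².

Taking torques about the left end:
Beam weight: 34.4 × 9.81 = 337.5 N down at 1.445 m → arm 1.445 m, τ = 337.5 × 1.445 = 487.7 N·m clockwise.
Bucket of sand: 16.1 × 9.81 = 157.9 N down at 1.81 m → arm 1.81 m, τ = 157.9 × 1.81 = 285.8 N·m clockwise.
Net moment of the loads = 773.5 N·m clockwise.
The upward force F acts at the right end, arm 2.89 m, giving F × 2.89 counterclockwise.
Balancing moments: F × 2.89 = 773.5, giving F = 773.5 / 2.89 = 268 N.

F ≈ 268 N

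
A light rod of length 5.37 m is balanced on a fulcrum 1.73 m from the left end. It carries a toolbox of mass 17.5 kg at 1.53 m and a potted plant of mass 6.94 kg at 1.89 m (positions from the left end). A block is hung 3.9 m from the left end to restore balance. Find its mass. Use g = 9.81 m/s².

m ≈ 1.1 kg

Choose the fulcrum (at 1.73 m from the left end) as the axis so the support reaction has zero arm there.
Toolbox: 17.5 × 9.81 = 171.7 N down at 1.53 m → arm 0.2 m, τ = 171.7 × 0.2 = 34.34 N·m counterclockwise.
Potted plant: 6.94 × 9.81 = 68.08 N down at 1.89 m → arm 0.16 m, τ = 68.08 × 0.16 = 10.89 N·m clockwise.
Net moment of known loads = 23.45 N·m counterclockwise.
An unknown mass m at 3.9 m has arm 2.17 m; its moment is m·g·2.17 clockwise.
Setting net torque to zero: m × 9.81 × 2.17 = 23.45 → m = 23.45 / (9.81 × 2.17) = 1.1 kg.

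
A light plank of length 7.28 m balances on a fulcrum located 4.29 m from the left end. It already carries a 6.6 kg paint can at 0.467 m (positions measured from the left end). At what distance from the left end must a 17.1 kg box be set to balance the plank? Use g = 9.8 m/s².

Choose the fulcrum (at 4.29 m from the left end) as the axis so the support reaction has zero arm there.
Paint can: 6.6 × 9.8 = 64.68 N down at 0.467 m → arm 3.823 m, τ = 64.68 × 3.823 = 247.3 N·m counterclockwise.
Net moment of existing loads = 247.3 N·m counterclockwise.
The box weighs 17.1 × 9.8 = 167.6 N and must supply an equal clockwise moment, so its lever arm about the fulcrum is 247.3 / 167.6 = 1.48 m.
That puts it at 4.29 + 1.48 = 5.77 m from the left end.

x ≈ 5.77 m from the left end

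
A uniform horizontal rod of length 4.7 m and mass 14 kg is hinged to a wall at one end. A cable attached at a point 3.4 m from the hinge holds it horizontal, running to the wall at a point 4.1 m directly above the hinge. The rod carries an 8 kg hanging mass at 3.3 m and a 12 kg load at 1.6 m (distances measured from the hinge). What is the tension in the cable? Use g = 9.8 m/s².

T ≈ 294 N

Choose the hinge as the axis so the unknown hinge reaction has zero arm there.
Beam weight: 14 × 9.8 = 137.2 N down at 2.35 m → arm 2.35 m, τ = 137.2 × 2.35 = 322.4 N·m clockwise.
Hanging mass: 8 × 9.8 = 78.4 N down at 3.3 m → arm 3.3 m, τ = 78.4 × 3.3 = 258.7 N·m clockwise.
Load: 12 × 9.8 = 117.6 N down at 1.6 m → arm 1.6 m, τ = 117.6 × 1.6 = 188.2 N·m clockwise.
Total clockwise load moment = 769.3 N·m.
The cable tension T acts at 3.4 m; only its component perpendicular to the rod, T sinθ, produces torque. sinθ = h/√(h²+d²) = 4.1/√(4.1²+3.4²) = 0.7698.
Setting net torque to zero: T × 3.4 × 0.7698 = 769.3 → T = 769.3 / 2.617 = 294 N.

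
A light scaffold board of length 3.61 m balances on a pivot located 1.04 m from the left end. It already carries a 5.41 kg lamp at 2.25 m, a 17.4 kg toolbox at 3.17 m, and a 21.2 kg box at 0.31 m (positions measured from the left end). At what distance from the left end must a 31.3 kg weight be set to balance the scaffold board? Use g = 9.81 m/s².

x ≈ 0.141 m from the left end

Choose the pivot (at 1.04 m from the left end) as the axis so the support reaction has zero arm there.
Lamp: 5.41 × 9.81 = 53.07 N down at 2.25 m → arm 1.21 m, τ = 53.07 × 1.21 = 64.21 N·m clockwise.
Toolbox: 17.4 × 9.81 = 170.7 N down at 3.17 m → arm 2.13 m, τ = 170.7 × 2.13 = 363.6 N·m clockwise.
Box: 21.2 × 9.81 = 208 N down at 0.31 m → arm 0.73 m, τ = 208 × 0.73 = 151.8 N·m counterclockwise.
Net moment of existing loads = 276 N·m clockwise.
The weight weighs 31.3 × 9.81 = 307.1 N and must supply an equal counterclockwise moment, so its lever arm about the pivot is 276 / 307.1 = 0.899 m.
That puts it at 1.04 − 0.899 = 0.141 m from the left end.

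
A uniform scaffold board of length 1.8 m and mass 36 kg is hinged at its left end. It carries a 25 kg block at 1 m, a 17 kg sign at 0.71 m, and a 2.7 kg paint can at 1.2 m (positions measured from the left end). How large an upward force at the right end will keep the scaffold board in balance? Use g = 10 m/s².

Sum moments about the left end (the unknown pivot reaction has zero arm there).
Beam weight: 36 × 10 = 360 N down at 0.9 m → arm 0.9 m, τ = 360 × 0.9 = 324 N·m clockwise.
Block: 25 × 10 = 250 N down at 1 m → arm 1 m, τ = 250 × 1 = 250 N·m clockwise.
Sign: 17 × 10 = 170 N down at 0.71 m → arm 0.71 m, τ = 170 × 0.71 = 120.7 N·m clockwise.
Paint can: 2.7 × 10 = 27 N down at 1.2 m → arm 1.2 m, τ = 27 × 1.2 = 32.4 N·m clockwise.
Net moment of the loads = 727.1 N·m clockwise.
The upward force F acts at the right end, arm 1.8 m, giving F × 1.8 counterclockwise.
Setting net torque to zero: F × 1.8 = 727.1 → F = 727.1 / 1.8 = 404 N.

F ≈ 404 N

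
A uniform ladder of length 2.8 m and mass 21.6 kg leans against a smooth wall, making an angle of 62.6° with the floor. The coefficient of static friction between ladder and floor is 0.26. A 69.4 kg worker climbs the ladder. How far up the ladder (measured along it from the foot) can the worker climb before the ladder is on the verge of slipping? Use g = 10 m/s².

Choose the foot of the ladder as the axis so the floor normal and friction both act there and drop out.
Ladder weight 21.6×10 = 216 N acts at 1.4 m along the ladder; its horizontal arm is 1.4·cos62.6° = 0.6443 m → τ = 139.2 N·m clockwise.
Worker weight 69.4×10 = 694 N at distance d → arm d·cos62.6° → τ = 694·d·0.4602 clockwise.
Wall normal N at the top has arm L sinθ = 2.486 m counterclockwise, so Στ = 0 gives N·2.486 = 139.2 + 319.4·d.
ΣFy = 0 ⇒ N_floor = 910 N, so the maximum friction is μ_s·N_floor = 0.26×910 = 236.6 N. ΣFx = 0 ⇒ N_wall = f, so at the slipping point N = 236.6 N.
Substituting: 236.6×2.486 = 139.2 + 319.4·d ⇒ d = (588.2 − 139.2) / 319.4 = 1.41 m.

d ≈ 1.41 m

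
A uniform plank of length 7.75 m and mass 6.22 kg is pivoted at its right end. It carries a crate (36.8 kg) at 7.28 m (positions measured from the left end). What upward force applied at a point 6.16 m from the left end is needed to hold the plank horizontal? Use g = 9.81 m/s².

Choose the right end as the axis so the unknown pivot reaction has zero arm there.
Beam weight: 6.22 × 9.81 = 61.02 N down at 3.875 m → arm 3.875 m, τ = 61.02 × 3.875 = 236.5 N·m counterclockwise.
Crate: 36.8 × 9.81 = 361 N down at 7.28 m → arm 0.47 m, τ = 361 × 0.47 = 169.7 N·m counterclockwise.
Net moment of the loads = 406.2 N·m counterclockwise.
The upward force F acts at a point 6.16 m from the left end, arm 1.59 m, giving F × 1.59 clockwise.
For rotational equilibrium, F × 1.59 = 406.2, so F = 406.2 / 1.59 = 255 N.

F ≈ 255 N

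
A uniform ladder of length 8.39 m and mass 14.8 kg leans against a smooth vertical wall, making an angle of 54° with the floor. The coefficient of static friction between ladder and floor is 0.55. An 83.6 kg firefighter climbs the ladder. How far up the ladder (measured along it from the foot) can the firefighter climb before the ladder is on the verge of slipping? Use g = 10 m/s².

Take moments about the foot of the ladder.
Ladder weight 14.8×10 = 148 N acts at 4.195 m along the ladder; its horizontal arm is 4.195·cos54° = 2.466 m → τ = 365 N·m clockwise.
Firefighter weight 83.6×10 = 836 N at distance d → arm d·cos54° → τ = 836·d·0.5878 clockwise.
Wall normal N at the top has arm L sinθ = 6.788 m counterclockwise, so Στ = 0 gives N·6.788 = 365 + 491.4·d.
ΣFy = 0 ⇒ N_floor = 984 N, so the maximum friction is μ_s·N_floor = 0.55×984 = 541.2 N. ΣFx = 0 ⇒ N_wall = f, so at the slipping point N = 541.2 N.
Substituting: 541.2×6.788 = 365 + 491.4·d ⇒ d = (3674 − 365) / 491.4 = 6.73 m.

d ≈ 6.73 m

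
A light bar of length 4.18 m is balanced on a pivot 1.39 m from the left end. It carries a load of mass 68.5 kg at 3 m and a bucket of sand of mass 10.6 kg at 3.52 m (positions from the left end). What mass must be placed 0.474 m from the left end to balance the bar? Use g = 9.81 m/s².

m ≈ 145 kg

About the pivot (at 1.39 m from the left end):
Load: 68.5 × 9.81 = 672 N down at 3 m → arm 1.61 m, τ = 672 × 1.61 = 1082 N·m clockwise.
Bucket of sand: 10.6 × 9.81 = 104 N down at 3.52 m → arm 2.13 m, τ = 104 × 2.13 = 221.5 N·m clockwise.
Net moment of known loads = 1304 N·m clockwise.
An unknown mass m at 0.474 m has arm 0.916 m; its moment is m·g·0.916 counterclockwise.
Στ = 0 ⇒ m × 9.81 × 0.916 = 1304 ⇒ m = 1304 / (9.81 × 0.916) = 145 kg.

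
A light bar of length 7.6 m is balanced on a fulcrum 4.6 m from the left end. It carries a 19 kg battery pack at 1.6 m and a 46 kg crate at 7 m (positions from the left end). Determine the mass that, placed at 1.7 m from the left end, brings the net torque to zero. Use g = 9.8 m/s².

m ≈ 18.4 kg

Choose the fulcrum (at 4.6 m from the left end) as the axis so the support reaction has zero arm there.
Battery pack: 19 × 9.8 = 186.2 N down at 1.6 m → arm 3 m, τ = 186.2 × 3 = 558.6 N·m counterclockwise.
Crate: 46 × 9.8 = 450.8 N down at 7 m → arm 2.4 m, τ = 450.8 × 2.4 = 1082 N·m clockwise.
Net moment of known loads = 523.4 N·m clockwise.
An unknown mass m at 1.7 m has arm 2.9 m; its moment is m·g·2.9 counterclockwise.
Setting net torque to zero: m × 9.8 × 2.9 = 523.4 → m = 523.4 / (9.8 × 2.9) = 18.4 kg.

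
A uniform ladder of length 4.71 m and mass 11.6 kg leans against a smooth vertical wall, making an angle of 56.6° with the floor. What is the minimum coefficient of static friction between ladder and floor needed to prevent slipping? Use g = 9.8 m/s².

Taking torques about the foot of the ladder:
Ladder weight 11.6×9.8 = 113.7 N acts at 2.355 m along the ladder; its horizontal arm is 2.355·cos56.6° = 1.296 m → τ = 147.4 N·m clockwise.
Wall normal N acts horizontally at the top; its moment arm is the height L sinθ = 4.71·sin56.6° = 3.932 m, counterclockwise.
Setting net torque to zero: N × 3.932 = 147.4 → N = 37.49 N.
ΣFx = 0 ⇒ f = N_wall = 37.49 N. ΣFy = 0 ⇒ N_floor = 113.7 N.
μ_min = f / N_floor = 37.49 / 113.7 = 0.33.

μ_min ≈ 0.33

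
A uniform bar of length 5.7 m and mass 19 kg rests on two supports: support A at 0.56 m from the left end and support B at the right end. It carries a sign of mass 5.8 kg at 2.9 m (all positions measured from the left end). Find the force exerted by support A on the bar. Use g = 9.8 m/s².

Sum moments about support B (its reaction then has zero moment arm).
Beam weight: 19 × 9.8 = 186.2 N down at 2.85 m → arm 2.85 m, τ = 186.2 × 2.85 = 530.7 N·m counterclockwise.
Sign: 5.8 × 9.8 = 56.84 N down at 2.9 m → arm 2.8 m, τ = 56.84 × 2.8 = 159.2 N·m counterclockwise.
Net load moment about support B = 689.9 N·m counterclockwise.
Reaction R at support A is upward at 0.56 m, arm 5.14 m → moment R × 5.14 clockwise.
Στ = 0 ⇒ R × 5.14 = 689.9 ⇒ R = 134 N.

R_A ≈ 134 N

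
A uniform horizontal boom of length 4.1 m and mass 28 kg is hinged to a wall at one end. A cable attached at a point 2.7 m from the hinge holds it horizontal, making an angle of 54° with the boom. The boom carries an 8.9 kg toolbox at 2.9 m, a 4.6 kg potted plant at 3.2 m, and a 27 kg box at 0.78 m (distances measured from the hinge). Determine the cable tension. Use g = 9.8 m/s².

T ≈ 534 N

About the hinge:
Beam weight: 28 × 9.8 = 274.4 N down at 2.05 m → arm 2.05 m, τ = 274.4 × 2.05 = 562.5 N·m clockwise.
Toolbox: 8.9 × 9.8 = 87.22 N down at 2.9 m → arm 2.9 m, τ = 87.22 × 2.9 = 252.9 N·m clockwise.
Potted plant: 4.6 × 9.8 = 45.08 N down at 3.2 m → arm 3.2 m, τ = 45.08 × 3.2 = 144.3 N·m clockwise.
Box: 27 × 9.8 = 264.6 N down at 0.78 m → arm 0.78 m, τ = 264.6 × 0.78 = 206.4 N·m clockwise.
Total clockwise load moment = 1166 N·m.
The cable tension T acts at 2.7 m; only its component perpendicular to the boom, T sinθ, produces torque. sin 54° = 0.809.
For rotational equilibrium, T × 2.7 × 0.809 = 1166, so T = 1166 / 2.184 = 534 N.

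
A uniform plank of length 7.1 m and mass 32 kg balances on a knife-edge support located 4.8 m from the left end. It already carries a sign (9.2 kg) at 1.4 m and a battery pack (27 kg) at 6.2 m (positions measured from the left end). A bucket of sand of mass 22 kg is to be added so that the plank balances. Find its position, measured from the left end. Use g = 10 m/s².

Sum moments about the knife-edge support (at 4.8 m from the left end) (the support reaction has zero arm there).
Beam weight: 32 × 10 = 320 N down at 3.55 m → arm 1.25 m, τ = 320 × 1.25 = 400 N·m counterclockwise.
Sign: 9.2 × 10 = 92 N down at 1.4 m → arm 3.4 m, τ = 92 × 3.4 = 312.8 N·m counterclockwise.
Battery pack: 27 × 10 = 270 N down at 6.2 m → arm 1.4 m, τ = 270 × 1.4 = 378 N·m clockwise.
Net moment of existing loads = 334.8 N·m counterclockwise.
The bucket of sand weighs 22 × 10 = 220 N and must supply an equal clockwise moment, so its lever arm about the knife-edge support is 334.8 / 220 = 1.52 m.
That puts it at 4.8 + 1.52 = 6.32 m from the left end.

x ≈ 6.32 m from the left end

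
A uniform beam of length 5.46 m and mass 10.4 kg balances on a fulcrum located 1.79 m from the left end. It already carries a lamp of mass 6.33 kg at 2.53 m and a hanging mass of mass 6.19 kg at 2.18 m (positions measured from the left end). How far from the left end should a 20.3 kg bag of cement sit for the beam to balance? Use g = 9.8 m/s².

x ≈ 0.959 m from the left end

About the fulcrum (at 1.79 m from the left end):
Beam weight: 10.4 × 9.8 = 101.9 N down at 2.73 m → arm 0.94 m, τ = 101.9 × 0.94 = 95.79 N·m clockwise.
Lamp: 6.33 × 9.8 = 62.03 N down at 2.53 m → arm 0.74 m, τ = 62.03 × 0.74 = 45.9 N·m clockwise.
Hanging mass: 6.19 × 9.8 = 60.66 N down at 2.18 m → arm 0.39 m, τ = 60.66 × 0.39 = 23.66 N·m clockwise.
Net moment of existing loads = 165.3 N·m clockwise.
The bag of cement weighs 20.3 × 9.8 = 198.9 N and must supply an equal counterclockwise moment, so its lever arm about the fulcrum is 165.3 / 198.9 = 0.831 m.
That puts it at 1.79 − 0.831 = 0.959 m from the left end.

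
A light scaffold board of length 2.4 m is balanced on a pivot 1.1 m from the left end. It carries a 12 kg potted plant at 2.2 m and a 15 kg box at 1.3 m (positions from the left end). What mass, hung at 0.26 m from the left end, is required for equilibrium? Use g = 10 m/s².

Choose the pivot (at 1.1 m from the left end) as the axis so the support reaction has zero arm there.
Potted plant: 12 × 10 = 120 N down at 2.2 m → arm 1.1 m, τ = 120 × 1.1 = 132 N·m clockwise.
Box: 15 × 10 = 150 N down at 1.3 m → arm 0.2 m, τ = 150 × 0.2 = 30 N·m clockwise.
Net moment of known loads = 162 N·m clockwise.
An unknown mass m at 0.26 m has arm 0.84 m; its moment is m·g·0.84 counterclockwise.
For rotational equilibrium, m × 10 × 0.84 = 162, so m = 162 / (10 × 0.84) = 19.3 kg.

m ≈ 19.3 kg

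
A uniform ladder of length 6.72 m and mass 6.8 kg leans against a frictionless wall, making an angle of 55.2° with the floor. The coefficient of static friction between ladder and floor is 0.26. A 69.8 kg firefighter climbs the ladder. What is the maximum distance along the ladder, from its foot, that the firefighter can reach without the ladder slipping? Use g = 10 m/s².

d ≈ 2.43 m

Choose the foot of the ladder as the axis so the floor normal and friction both act there and drop out.
Ladder weight 6.8×10 = 68 N acts at 3.36 m along the ladder; its horizontal arm is 3.36·cos55.2° = 1.918 m → τ = 130.4 N·m clockwise.
Firefighter weight 69.8×10 = 698 N at distance d → arm d·cos55.2° → τ = 698·d·0.5707 clockwise.
Wall normal N at the top has arm L sinθ = 5.518 m counterclockwise, so Στ = 0 gives N·5.518 = 130.4 + 398.3·d.
ΣFy = 0 ⇒ N_floor = 766 N, so the maximum friction is μ_s·N_floor = 0.26×766 = 199.2 N. ΣFx = 0 ⇒ N_wall = f, so at the slipping point N = 199.2 N.
Substituting: 199.2×5.518 = 130.4 + 398.3·d ⇒ d = (1099 − 130.4) / 398.3 = 2.43 m.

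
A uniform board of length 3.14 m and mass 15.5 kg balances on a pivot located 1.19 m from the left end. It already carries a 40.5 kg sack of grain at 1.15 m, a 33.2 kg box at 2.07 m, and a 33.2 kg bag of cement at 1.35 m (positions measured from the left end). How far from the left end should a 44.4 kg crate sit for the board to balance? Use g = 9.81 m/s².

About the pivot (at 1.19 m from the left end):
Beam weight: 15.5 × 9.81 = 152.1 N down at 1.57 m → arm 0.38 m, τ = 152.1 × 0.38 = 57.8 N·m clockwise.
Sack of grain: 40.5 × 9.81 = 397.3 N down at 1.15 m → arm 0.04 m, τ = 397.3 × 0.04 = 15.89 N·m counterclockwise.
Box: 33.2 × 9.81 = 325.7 N down at 2.07 m → arm 0.88 m, τ = 325.7 × 0.88 = 286.6 N·m clockwise.
Bag of cement: 33.2 × 9.81 = 325.7 N down at 1.35 m → arm 0.16 m, τ = 325.7 × 0.16 = 52.11 N·m clockwise.
Net moment of existing loads = 380.6 N·m clockwise.
The crate weighs 44.4 × 9.81 = 435.6 N and must supply an equal counterclockwise moment, so its lever arm about the pivot is 380.6 / 435.6 = 0.874 m.
That puts it at 1.19 − 0.874 = 0.316 m from the left end.

x ≈ 0.316 m from the left end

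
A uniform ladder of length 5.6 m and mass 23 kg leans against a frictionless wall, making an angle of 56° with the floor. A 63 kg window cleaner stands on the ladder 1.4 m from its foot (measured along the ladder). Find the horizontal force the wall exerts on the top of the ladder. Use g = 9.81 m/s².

Sum moments about the foot of the ladder (the floor normal and friction both act there and drop out).
Ladder weight 23×9.81 = 225.6 N acts at 2.8 m along the ladder; its horizontal arm is 2.8·cos56° = 1.566 m → τ = 353.3 N·m clockwise.
Window cleaner: 63×9.81 = 618 N at 1.4 m → arm 0.7829 m → τ = 483.8 N·m clockwise.
Wall normal N acts horizontally at the top; its moment arm is the height L sinθ = 5.6·sin56° = 4.643 m, counterclockwise.
Στ = 0 ⇒ N × 4.643 = 837.1 ⇒ N = 180 N.

N_wall ≈ 180 N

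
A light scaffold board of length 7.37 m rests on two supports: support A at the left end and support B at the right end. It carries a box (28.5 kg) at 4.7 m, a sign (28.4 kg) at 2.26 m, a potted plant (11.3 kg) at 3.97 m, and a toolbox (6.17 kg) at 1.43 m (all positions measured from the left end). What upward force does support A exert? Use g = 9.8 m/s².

About support B:
Box: 28.5 × 9.8 = 279.3 N down at 4.7 m → arm 2.67 m, τ = 279.3 × 2.67 = 745.7 N·m counterclockwise.
Sign: 28.4 × 9.8 = 278.3 N down at 2.26 m → arm 5.11 m, τ = 278.3 × 5.11 = 1422 N·m counterclockwise.
Potted plant: 11.3 × 9.8 = 110.7 N down at 3.97 m → arm 3.4 m, τ = 110.7 × 3.4 = 376.4 N·m counterclockwise.
Toolbox: 6.17 × 9.8 = 60.47 N down at 1.43 m → arm 5.94 m, τ = 60.47 × 5.94 = 359.2 N·m counterclockwise.
Net load moment about support B = 2903 N·m counterclockwise.
Reaction R at support A is upward at 0 m, arm 7.37 m → moment R × 7.37 clockwise.
Στ = 0 ⇒ R × 7.37 = 2903 ⇒ R = 394 N.

R_A ≈ 394 N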